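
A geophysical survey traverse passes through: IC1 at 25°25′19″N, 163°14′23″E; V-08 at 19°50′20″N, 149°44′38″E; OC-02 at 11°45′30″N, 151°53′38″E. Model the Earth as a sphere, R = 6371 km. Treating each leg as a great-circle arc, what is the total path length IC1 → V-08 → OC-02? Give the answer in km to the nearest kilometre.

2444 km

IC1: φ = +25.42194°, λ = +163.23972°
V-08: φ = +19.83889°, λ = +149.74389°
OC-02: φ = +11.75833°, λ = +151.89389°
IC1→V-08: c = 0.238061 rad, d = 1516.69 km
V-08→OC-02: c = 0.145572 rad, d = 927.44 km
Total = 1516.69 + 927.44 = 2444.13 km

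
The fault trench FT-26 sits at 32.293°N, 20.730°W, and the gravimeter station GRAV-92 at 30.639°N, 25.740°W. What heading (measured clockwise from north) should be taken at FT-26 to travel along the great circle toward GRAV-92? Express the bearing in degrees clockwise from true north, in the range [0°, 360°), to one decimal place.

250.2°

Δλ = -5.0100°
y = sin Δλ · cos φ₂ = -0.075138
x = cos φ₁ sin φ₂ − sin φ₁ cos φ₂ cos Δλ = -0.027108
θ = atan2(y, x) = -109.8379° → 250.1621° (mod 360°)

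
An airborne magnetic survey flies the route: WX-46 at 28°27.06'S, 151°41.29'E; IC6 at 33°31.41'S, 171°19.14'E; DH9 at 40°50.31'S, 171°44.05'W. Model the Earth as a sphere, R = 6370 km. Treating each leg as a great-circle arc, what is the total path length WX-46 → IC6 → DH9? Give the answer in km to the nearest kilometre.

3654 km

WX-46: φ = -28.45100°, λ = +151.68817°
IC6: φ = -33.52350°, λ = +171.31900°
DH9: φ = -40.83850°, λ = -171.73417°
WX-46→IC6: c = 0.306217 rad, d = 1950.60 km
IC6→DH9: c = 0.267355 rad, d = 1703.05 km
Total = 1950.60 + 1703.05 = 3653.65 km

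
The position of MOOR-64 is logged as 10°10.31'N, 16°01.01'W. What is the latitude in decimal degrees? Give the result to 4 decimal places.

10.1718°N

10° + 10.31′/60 = 10 + 0.17183 = 10.1718°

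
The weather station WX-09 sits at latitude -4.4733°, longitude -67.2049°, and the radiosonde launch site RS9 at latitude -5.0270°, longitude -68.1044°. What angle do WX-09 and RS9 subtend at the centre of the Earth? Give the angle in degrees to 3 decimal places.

1.054°

Δφ = -0.5537°,  Δλ = -0.8995°
a = sin²(Δφ/2) + cos φ₁ cos φ₂ sin²(Δλ/2) = 0.000085
c = 2·arcsin(√a) = 0.018389 rad = 1.0536°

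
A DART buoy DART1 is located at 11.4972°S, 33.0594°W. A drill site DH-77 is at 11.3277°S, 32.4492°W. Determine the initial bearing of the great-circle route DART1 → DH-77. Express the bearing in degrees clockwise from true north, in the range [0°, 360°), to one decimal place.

Δλ = 0.6102°
y = sin Δλ · cos φ₂ = 0.010442
x = cos φ₁ sin φ₂ − sin φ₁ cos φ₂ cos Δλ = 0.002947
θ = atan2(y, x) = 74.2388° → 74.2388° (mod 360°)

74.2°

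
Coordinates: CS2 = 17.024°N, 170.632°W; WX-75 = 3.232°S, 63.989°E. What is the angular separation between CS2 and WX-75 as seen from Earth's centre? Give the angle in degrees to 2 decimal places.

Δφ = -20.2560°,  Δλ = -125.3790°
a = sin²(Δφ/2) + cos φ₁ cos φ₂ sin²(Δλ/2) = 0.784619
c = 2·arcsin(√a) = 2.176375 rad = 124.6971°

124.70°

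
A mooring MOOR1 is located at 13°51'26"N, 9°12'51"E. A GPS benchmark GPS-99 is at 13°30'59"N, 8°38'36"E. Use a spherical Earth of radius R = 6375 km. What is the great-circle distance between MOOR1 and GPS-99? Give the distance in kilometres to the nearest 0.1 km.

72.4 km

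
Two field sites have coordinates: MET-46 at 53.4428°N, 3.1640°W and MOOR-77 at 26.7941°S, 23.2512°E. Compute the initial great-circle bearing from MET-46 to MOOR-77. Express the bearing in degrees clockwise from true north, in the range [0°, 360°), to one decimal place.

156.4°

Δλ = 26.4152°
y = sin Δλ · cos φ₂ = 0.397108
x = cos φ₁ sin φ₂ − sin φ₁ cos φ₂ cos Δλ = -0.910656
θ = atan2(y, x) = 156.4395° → 156.4395° (mod 360°)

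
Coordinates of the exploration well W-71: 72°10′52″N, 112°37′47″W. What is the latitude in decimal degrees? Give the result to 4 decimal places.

72.1811°N

72° + 10′/60 + 52″/3600 = 72 + 0.16667 + 0.01444 = 72.1811°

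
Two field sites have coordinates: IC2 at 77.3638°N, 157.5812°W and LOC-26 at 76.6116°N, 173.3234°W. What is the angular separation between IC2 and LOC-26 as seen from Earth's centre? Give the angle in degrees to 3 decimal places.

Δφ = -0.7522°,  Δλ = -15.7422°
a = sin²(Δφ/2) + cos φ₁ cos φ₂ sin²(Δλ/2) = 0.000993
c = 2·arcsin(√a) = 0.063036 rad = 3.6117°

3.612°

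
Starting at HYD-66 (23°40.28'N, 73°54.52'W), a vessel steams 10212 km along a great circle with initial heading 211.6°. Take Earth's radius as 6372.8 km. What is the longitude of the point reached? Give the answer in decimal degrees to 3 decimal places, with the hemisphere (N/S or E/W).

133.059°W

HYD-66: φ = +23.67133°, λ = -73.90867°
δ = d/R = 10212/6372.8 = 1.602435 rad
φ₂ = arcsin(sin φ₁ cos δ + cos φ₁ sin δ cos θ)
   = arcsin(0.40149·-0.03163 + 0.91586·0.99950·-0.85173) = -52.40810°
λ₂ = λ₁ + atan2(sin θ sin δ cos φ₁, cos δ − sin φ₁ sin φ₂) = -133.05912°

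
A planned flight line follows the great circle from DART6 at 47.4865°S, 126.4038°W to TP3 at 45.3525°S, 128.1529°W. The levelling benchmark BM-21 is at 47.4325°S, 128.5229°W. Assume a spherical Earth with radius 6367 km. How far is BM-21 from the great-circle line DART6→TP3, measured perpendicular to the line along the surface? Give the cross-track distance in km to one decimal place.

135.9 km

δ₁₃ = central angle DART6→BM-21 = 0.025023 rad  (haversine)
θ₁₃ = bearing DART6→BM-21 = 271.377°,  θ₁₂ = bearing DART6→TP3 = 329.895°
dₓₜ = R·arcsin(sin δ₁₃ · sin(θ₁₃ − θ₁₂)) = 6367·arcsin(0.02502·sin(-58.518°)) = -135.866 km
|dₓₜ| = 135.866 km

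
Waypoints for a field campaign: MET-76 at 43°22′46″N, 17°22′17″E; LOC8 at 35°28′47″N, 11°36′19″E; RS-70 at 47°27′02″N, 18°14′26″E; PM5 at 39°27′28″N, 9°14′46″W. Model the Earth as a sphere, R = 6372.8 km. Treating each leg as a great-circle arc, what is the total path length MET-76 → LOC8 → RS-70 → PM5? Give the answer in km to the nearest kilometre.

4824 km

MET-76: φ = +43.37944°, λ = +17.37139°
LOC8: φ = +35.47972°, λ = +11.60528°
RS-70: φ = +47.45056°, λ = +18.24056°
PM5: φ = +39.45778°, λ = -9.24611°
MET-76→LOC8: c = 0.158181 rad, d = 1008.06 km
LOC8→RS-70: c = 0.226025 rad, d = 1440.41 km
RS-70→PM5: c = 0.372696 rad, d = 2375.12 km
Total = 1008.06 + 1440.41 + 2375.12 = 4823.59 km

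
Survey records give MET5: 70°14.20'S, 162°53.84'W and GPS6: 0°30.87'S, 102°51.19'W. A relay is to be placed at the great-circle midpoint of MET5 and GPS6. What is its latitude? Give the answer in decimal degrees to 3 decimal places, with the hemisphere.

MET5: φ = -70.23667°, λ = -162.89733°
GPS6: φ = -0.51450°, λ = -102.85317°
Bx = cos φ₂ cos Δλ = 0.499312,  By = cos φ₂ sin Δλ = 0.866376
φₘ = atan2(sin φ₁ + sin φ₂, √((cos φ₁ + Bx)² + By²)) = -38.25481°
λₘ = λ₁ + atan2(By, cos φ₁ + Bx) = -116.92465°

38.255°S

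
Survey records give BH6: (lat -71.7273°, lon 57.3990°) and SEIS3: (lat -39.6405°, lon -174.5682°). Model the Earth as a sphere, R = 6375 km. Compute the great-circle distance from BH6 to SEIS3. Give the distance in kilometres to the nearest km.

Δφ = 32.0868°,  Δλ = 128.0328°
a = sin²(Δφ/2) + cos φ₁ cos φ₂ sin²(Δλ/2) = 0.271479
c = 2·arcsin(√a) = 1.096130 rad = 62.8036°
d = R·c = 6375 × 1.096130 = 6987.8 km

6988 km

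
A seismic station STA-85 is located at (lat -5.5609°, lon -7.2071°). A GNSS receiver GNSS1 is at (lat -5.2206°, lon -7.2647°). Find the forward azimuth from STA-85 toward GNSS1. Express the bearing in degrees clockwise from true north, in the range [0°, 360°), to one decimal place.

350.4°

Δλ = -0.0576°
y = sin Δλ · cos φ₂ = -0.001001
x = cos φ₁ sin φ₂ − sin φ₁ cos φ₂ cos Δλ = 0.005939
θ = atan2(y, x) = -9.5680° → 350.4320° (mod 360°)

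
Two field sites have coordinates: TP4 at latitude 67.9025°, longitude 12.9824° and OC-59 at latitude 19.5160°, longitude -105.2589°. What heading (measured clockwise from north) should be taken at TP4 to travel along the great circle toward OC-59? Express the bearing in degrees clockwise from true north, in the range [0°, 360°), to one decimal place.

Δλ = -118.2413°
y = sin Δλ · cos φ₂ = -0.830350
x = cos φ₁ sin φ₂ − sin φ₁ cos φ₂ cos Δλ = 0.538911
θ = atan2(y, x) = -57.0157° → 302.9843° (mod 360°)

303.0°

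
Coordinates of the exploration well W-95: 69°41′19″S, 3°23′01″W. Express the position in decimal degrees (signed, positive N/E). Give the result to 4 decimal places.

lat: 69.6886° S → -69.6886°
lon: 3.3836° W → -3.3836°

-69.6886°, -3.3836°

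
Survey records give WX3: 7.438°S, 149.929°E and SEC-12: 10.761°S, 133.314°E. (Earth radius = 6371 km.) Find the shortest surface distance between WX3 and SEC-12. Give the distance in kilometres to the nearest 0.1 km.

1860.9 km

Δφ = -3.3230°,  Δλ = -16.6150°
a = sin²(Δφ/2) + cos φ₁ cos φ₂ sin²(Δλ/2) = 0.021177
c = 2·arcsin(√a) = 0.292084 rad = 16.7352°
d = R·c = 6371 × 0.292084 = 1860.9 km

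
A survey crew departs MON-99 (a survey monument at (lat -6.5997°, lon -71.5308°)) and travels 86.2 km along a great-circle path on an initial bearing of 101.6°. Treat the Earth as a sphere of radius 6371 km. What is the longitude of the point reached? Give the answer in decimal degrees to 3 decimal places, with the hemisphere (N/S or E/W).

70.766°W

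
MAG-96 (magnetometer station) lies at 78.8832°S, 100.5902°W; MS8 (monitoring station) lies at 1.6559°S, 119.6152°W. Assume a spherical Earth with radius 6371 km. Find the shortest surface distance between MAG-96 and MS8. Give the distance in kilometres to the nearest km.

8656 km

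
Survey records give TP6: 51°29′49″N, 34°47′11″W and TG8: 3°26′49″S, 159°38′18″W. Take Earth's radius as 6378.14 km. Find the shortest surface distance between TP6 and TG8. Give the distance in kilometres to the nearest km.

12659 km

TP6: φ = +51.49694°, λ = -34.78639°
TG8: φ = -3.44694°, λ = -159.63833°
Δφ = -54.9439°,  Δλ = -124.8519°
a = sin²(Δφ/2) + cos φ₁ cos φ₂ sin²(Δλ/2) = 0.701086
c = 2·arcsin(√a) = 1.984685 rad = 113.7141°
d = R·c = 6378.14 × 1.984685 = 12658.6 km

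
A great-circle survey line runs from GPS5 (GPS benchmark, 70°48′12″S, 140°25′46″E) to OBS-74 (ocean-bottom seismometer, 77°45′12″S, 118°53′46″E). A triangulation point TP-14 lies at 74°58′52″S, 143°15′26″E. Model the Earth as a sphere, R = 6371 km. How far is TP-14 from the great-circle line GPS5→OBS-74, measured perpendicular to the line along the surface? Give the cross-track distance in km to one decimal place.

GPS5: φ = -70.80333°, λ = +140.42944°
OBS-74: φ = -77.75333°, λ = +118.89611°
TP-14: φ = -74.98111°, λ = +143.25722°
δ₁₃ = central angle GPS5→TP-14 = 0.074327 rad  (haversine)
θ₁₃ = bearing GPS5→TP-14 = 170.087°,  θ₁₂ = bearing GPS5→OBS-74 = 209.976°
dₓₜ = R·arcsin(sin δ₁₃ · sin(θ₁₃ − θ₁₂)) = 6371·arcsin(0.07426·sin(-39.889°)) = -303.515 km
|dₓₜ| = 303.515 km

303.5 km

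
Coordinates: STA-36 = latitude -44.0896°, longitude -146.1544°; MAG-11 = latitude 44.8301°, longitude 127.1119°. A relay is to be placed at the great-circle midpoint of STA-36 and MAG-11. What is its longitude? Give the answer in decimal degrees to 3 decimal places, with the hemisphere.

170.822°E

Bx = cos φ₂ cos Δλ = 0.040408,  By = cos φ₂ sin Δλ = -0.708048
φₘ = atan2(sin φ₁ + sin φ₂, √((cos φ₁ + Bx)² + By²)) = 0.50929°
λₘ = λ₁ + atan2(By, cos φ₁ + Bx) = 170.82194°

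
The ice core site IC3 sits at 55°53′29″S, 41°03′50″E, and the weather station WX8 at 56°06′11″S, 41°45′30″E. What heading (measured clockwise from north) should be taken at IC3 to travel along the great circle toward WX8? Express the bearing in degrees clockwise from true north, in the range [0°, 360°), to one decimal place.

IC3: φ = -55.89139°, λ = +41.06389°
WX8: φ = -56.10306°, λ = +41.75833°
Δλ = 0.6944°
y = sin Δλ · cos φ₂ = 0.006759
x = cos φ₁ sin φ₂ − sin φ₁ cos φ₂ cos Δλ = -0.003728
θ = atan2(y, x) = 118.8793° → 118.8793° (mod 360°)

118.9°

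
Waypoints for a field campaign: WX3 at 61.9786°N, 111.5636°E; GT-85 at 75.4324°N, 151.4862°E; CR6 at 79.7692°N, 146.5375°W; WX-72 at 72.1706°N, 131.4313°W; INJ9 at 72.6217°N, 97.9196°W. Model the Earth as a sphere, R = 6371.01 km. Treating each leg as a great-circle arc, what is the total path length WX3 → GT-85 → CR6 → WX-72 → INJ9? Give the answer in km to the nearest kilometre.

WX3→GT-85: c = 0.333156 rad, d = 2122.54 km
GT-85→CR6: c = 0.230937 rad, d = 1471.30 km
CR6→WX-72: c = 0.146147 rad, d = 931.10 km
WX-72→INJ9: c = 0.174765 rad, d = 1113.43 km
Total = 2122.54 + 1471.30 + 931.10 + 1113.43 = 5638.37 km

5638 km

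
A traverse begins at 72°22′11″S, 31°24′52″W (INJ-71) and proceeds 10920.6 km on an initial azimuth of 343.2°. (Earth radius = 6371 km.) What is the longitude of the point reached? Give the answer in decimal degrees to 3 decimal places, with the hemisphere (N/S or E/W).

49.819°W

INJ-71: φ = -72.36972°, λ = -31.41444°
δ = d/R = 10920.6/6371 = 1.714111 rad
φ₂ = arcsin(sin φ₁ cos δ + cos φ₁ sin δ cos θ)
   = arcsin(-0.95303·-0.14282 + 0.30287·0.98975·0.95732) = 25.02984°
λ₂ = λ₁ + atan2(sin θ sin δ cos φ₁, cos δ − sin φ₁ sin φ₂) = -49.81864°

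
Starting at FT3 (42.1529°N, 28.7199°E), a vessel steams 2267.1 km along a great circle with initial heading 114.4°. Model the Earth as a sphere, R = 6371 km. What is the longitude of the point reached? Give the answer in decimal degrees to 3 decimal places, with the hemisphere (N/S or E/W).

δ = d/R = 2267.1/6371 = 0.355847 rad
φ₂ = arcsin(sin φ₁ cos δ + cos φ₁ sin δ cos θ)
   = arcsin(0.67111·0.93735 + 0.74136·0.34838·-0.41310) = 31.49150°
λ₂ = λ₁ + atan2(sin θ sin δ cos φ₁, cos δ − sin φ₁ sin φ₂) = 50.56303°

50.563°E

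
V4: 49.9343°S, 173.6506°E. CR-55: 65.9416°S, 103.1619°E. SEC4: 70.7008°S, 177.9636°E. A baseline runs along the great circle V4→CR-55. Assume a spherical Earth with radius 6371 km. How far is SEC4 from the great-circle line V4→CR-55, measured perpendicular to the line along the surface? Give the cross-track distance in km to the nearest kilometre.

δ₁₃ = central angle V4→SEC4 = 0.364139 rad  (haversine)
θ₁₃ = bearing V4→SEC4 = 175.998°,  θ₁₂ = bearing V4→CR-55 = 218.473°
dₓₜ = R·arcsin(sin δ₁₃ · sin(θ₁₃ − θ₁₂)) = 6371·arcsin(0.35614·sin(-42.475°)) = -1547.345 km
|dₓₜ| = 1547.345 km

1547 km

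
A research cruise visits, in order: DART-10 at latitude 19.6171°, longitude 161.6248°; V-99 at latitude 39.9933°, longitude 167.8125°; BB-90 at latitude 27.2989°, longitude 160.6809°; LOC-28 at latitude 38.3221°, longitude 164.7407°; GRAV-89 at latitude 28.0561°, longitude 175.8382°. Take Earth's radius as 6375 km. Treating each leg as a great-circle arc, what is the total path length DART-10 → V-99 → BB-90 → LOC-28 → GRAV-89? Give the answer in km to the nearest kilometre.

6722 km

DART-10→V-99: c = 0.367517 rad, d = 2342.92 km
V-99→BB-90: c = 0.244373 rad, d = 1557.88 km
BB-90→LOC-28: c = 0.201335 rad, d = 1283.51 km
LOC-28→GRAV-89: c = 0.241230 rad, d = 1537.84 km
Total = 2342.92 + 1557.88 + 1283.51 + 1537.84 = 6722.15 km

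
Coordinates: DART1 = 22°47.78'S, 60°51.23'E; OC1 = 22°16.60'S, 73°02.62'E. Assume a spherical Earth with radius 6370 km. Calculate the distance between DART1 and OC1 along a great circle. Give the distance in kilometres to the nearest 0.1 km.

1252.7 km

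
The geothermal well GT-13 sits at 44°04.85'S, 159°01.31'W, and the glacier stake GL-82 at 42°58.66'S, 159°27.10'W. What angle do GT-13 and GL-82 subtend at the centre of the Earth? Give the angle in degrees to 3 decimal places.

GT-13: φ = -44.08083°, λ = -159.02183°
GL-82: φ = -42.97767°, λ = -159.45167°
Δφ = 1.1032°,  Δλ = -0.4298°
a = sin²(Δφ/2) + cos φ₁ cos φ₂ sin²(Δλ/2) = 0.000100
c = 2·arcsin(√a) = 0.020007 rad = 1.1463°

1.146°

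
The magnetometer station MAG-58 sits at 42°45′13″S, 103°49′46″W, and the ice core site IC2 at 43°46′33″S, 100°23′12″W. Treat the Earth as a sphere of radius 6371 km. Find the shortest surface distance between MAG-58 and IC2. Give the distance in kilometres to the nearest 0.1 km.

MAG-58: φ = -42.75361°, λ = -103.82944°
IC2: φ = -43.77583°, λ = -100.38667°
Δφ = -1.0222°,  Δλ = 3.4428°
a = sin²(Δφ/2) + cos φ₁ cos φ₂ sin²(Δλ/2) = 0.000558
c = 2·arcsin(√a) = 0.047248 rad = 2.7071°
d = R·c = 6371 × 0.047248 = 301.0 km

301.0 km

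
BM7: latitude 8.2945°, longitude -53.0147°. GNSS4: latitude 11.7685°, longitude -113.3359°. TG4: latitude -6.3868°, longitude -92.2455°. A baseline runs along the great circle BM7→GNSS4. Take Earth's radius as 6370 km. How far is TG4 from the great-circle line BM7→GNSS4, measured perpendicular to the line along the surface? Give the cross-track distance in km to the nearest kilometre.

δ₁₃ = central angle BM7→TG4 = 0.729216 rad  (haversine)
θ₁₃ = bearing BM7→TG4 = 250.617°,  θ₁₂ = bearing BM7→GNSS4 = 278.815°
dₓₜ = R·arcsin(sin δ₁₃ · sin(θ₁₃ − θ₁₂)) = 6370·arcsin(0.66629·sin(-28.198°)) = -2040.176 km
|dₓₜ| = 2040.176 km

2040 km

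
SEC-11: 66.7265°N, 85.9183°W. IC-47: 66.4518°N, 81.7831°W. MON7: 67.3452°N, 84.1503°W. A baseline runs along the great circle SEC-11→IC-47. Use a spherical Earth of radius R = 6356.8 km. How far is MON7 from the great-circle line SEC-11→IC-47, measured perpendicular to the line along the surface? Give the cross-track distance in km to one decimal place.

δ₁₃ = central angle SEC-11→MON7 = 0.016171 rad  (haversine)
θ₁₃ = bearing SEC-11→MON7 = 47.298°,  θ₁₂ = bearing SEC-11→IC-47 = 97.590°
dₓₜ = R·arcsin(sin δ₁₃ · sin(θ₁₃ − θ₁₂)) = 6356.8·arcsin(0.01617·sin(-50.292°)) = -79.082 km
|dₓₜ| = 79.082 km

79.1 km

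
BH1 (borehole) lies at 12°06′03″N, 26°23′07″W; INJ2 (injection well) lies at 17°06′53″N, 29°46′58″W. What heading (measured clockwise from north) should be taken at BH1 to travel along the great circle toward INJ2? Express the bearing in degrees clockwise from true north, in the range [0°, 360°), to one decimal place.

327.2°

BH1: φ = +12.10083°, λ = -26.38528°
INJ2: φ = +17.11472°, λ = -29.78278°
Δλ = -3.3975°
y = sin Δλ · cos φ₂ = -0.056639
x = cos φ₁ sin φ₂ − sin φ₁ cos φ₂ cos Δλ = 0.087749
θ = atan2(y, x) = -32.8405° → 327.1595° (mod 360°)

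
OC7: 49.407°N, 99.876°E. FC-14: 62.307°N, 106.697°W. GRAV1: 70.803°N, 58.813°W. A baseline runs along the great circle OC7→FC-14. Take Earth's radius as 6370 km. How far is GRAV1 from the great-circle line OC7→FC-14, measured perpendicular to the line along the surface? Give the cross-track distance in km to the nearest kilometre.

1999 km

δ₁₃ = central angle OC7→GRAV1 = 1.026518 rad  (haversine)
θ₁₃ = bearing OC7→GRAV1 = 351.970°,  θ₁₂ = bearing OC7→FC-14 = 13.123°
dₓₜ = R·arcsin(sin δ₁₃ · sin(θ₁₃ − θ₁₂)) = 6370·arcsin(0.85550·sin(338.848°)) = -1999.126 km
|dₓₜ| = 1999.126 km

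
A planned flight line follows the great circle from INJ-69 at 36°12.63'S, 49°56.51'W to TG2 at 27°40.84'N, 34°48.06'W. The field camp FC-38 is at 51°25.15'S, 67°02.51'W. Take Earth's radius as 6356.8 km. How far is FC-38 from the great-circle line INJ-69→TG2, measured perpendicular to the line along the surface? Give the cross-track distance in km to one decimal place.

INJ-69: φ = -36.21050°, λ = -49.94183°
TG2: φ = +27.68067°, λ = -34.80100°
FC-38: φ = -51.41917°, λ = -67.04183°
δ₁₃ = central angle INJ-69→FC-38 = 0.340064 rad  (haversine)
θ₁₃ = bearing INJ-69→FC-38 = 213.350°,  θ₁₂ = bearing INJ-69→TG2 = 14.730°
dₓₜ = R·arcsin(sin δ₁₃ · sin(θ₁₃ − θ₁₂)) = 6356.8·arcsin(0.33355·sin(198.620°)) = -678.289 km
|dₓₜ| = 678.289 km

678.3 km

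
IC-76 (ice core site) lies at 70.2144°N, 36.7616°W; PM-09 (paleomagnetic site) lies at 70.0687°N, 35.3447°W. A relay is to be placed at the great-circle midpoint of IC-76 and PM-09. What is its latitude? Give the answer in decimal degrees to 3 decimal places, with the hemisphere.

70.143°N

Bx = cos φ₂ cos Δλ = 0.340789,  By = cos φ₂ sin Δλ = 0.008429
φₘ = atan2(sin φ₁ + sin φ₂, √((cos φ₁ + Bx)² + By²)) = 70.14295°
λₘ = λ₁ + atan2(By, cos φ₁ + Bx) = -36.05066°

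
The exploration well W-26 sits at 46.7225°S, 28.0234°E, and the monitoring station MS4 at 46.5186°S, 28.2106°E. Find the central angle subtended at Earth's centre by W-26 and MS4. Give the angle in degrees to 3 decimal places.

Δφ = 0.2039°,  Δλ = 0.1872°
a = sin²(Δφ/2) + cos φ₁ cos φ₂ sin²(Δλ/2) = 0.000004
c = 2·arcsin(√a) = 0.004207 rad = 0.2411°

0.241°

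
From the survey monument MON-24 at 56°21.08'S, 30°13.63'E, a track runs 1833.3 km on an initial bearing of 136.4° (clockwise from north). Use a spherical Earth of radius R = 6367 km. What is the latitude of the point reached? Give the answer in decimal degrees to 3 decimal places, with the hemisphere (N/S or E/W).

65.801°S

MON-24: φ = -56.35133°, λ = +30.22717°
δ = d/R = 1833.3/6367 = 0.287938 rad
φ₂ = arcsin(sin φ₁ cos δ + cos φ₁ sin δ cos θ)
   = arcsin(-0.83245·0.95883 + 0.55410·0.28398·-0.72417) = -65.80124°
λ₂ = λ₁ + atan2(sin θ sin δ cos φ₁, cos δ − sin φ₁ sin φ₂) = 58.76632°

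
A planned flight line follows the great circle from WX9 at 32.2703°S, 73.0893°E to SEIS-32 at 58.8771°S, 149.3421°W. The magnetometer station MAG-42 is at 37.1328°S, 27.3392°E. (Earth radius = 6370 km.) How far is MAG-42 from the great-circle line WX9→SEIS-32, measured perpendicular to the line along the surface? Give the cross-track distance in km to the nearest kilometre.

4176 km

δ₁₃ = central angle WX9→MAG-42 = 0.655601 rad  (haversine)
θ₁₃ = bearing WX9→MAG-42 = 249.510°,  θ₁₂ = bearing WX9→SEIS-32 = 159.394°
dₓₜ = R·arcsin(sin δ₁₃ · sin(θ₁₃ − θ₁₂)) = 6370·arcsin(0.60964·sin(90.115°)) = 4176.166 km
|dₓₜ| = 4176.166 km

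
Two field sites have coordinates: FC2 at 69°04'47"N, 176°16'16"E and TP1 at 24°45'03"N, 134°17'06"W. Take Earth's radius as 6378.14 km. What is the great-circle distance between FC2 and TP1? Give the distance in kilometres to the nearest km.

5899 km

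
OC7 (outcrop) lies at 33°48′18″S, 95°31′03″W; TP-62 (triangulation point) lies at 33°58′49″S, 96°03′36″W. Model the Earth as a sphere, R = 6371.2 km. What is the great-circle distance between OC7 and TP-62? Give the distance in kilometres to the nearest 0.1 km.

53.7 km

OC7: φ = -33.80500°, λ = -95.51750°
TP-62: φ = -33.98028°, λ = -96.06000°
Δφ = -0.1753°,  Δλ = -0.5425°
a = sin²(Δφ/2) + cos φ₁ cos φ₂ sin²(Δλ/2) = 0.000018
c = 2·arcsin(√a) = 0.008434 rad = 0.4832°
d = R·c = 6371.2 × 0.008434 = 53.7 km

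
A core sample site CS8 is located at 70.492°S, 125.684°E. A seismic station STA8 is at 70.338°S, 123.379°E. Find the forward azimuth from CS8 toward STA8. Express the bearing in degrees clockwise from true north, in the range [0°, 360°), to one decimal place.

280.2°

Δλ = -2.3050°
y = sin Δλ · cos φ₂ = -0.013533
x = cos φ₁ sin φ₂ − sin φ₁ cos φ₂ cos Δλ = 0.002431
θ = atan2(y, x) = -79.8151° → 280.1849° (mod 360°)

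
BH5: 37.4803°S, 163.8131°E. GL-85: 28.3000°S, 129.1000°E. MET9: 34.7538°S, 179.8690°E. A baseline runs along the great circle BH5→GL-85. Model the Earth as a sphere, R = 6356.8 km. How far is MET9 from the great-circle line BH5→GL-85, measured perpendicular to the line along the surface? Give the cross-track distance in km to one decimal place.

δ₁₃ = central angle BH5→MET9 = 0.231013 rad  (haversine)
θ₁₃ = bearing BH5→MET9 = 82.959°,  θ₁₂ = bearing BH5→GL-85 = 277.295°
dₓₜ = R·arcsin(sin δ₁₃ · sin(θ₁₃ − θ₁₂)) = 6356.8·arcsin(0.22896·sin(-194.336°)) = 360.577 km
|dₓₜ| = 360.577 km

360.6 km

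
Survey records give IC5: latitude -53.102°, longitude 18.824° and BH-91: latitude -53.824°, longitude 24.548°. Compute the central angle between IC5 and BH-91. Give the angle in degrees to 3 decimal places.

3.482°

Δφ = -0.7220°,  Δλ = 5.7240°
a = sin²(Δφ/2) + cos φ₁ cos φ₂ sin²(Δλ/2) = 0.000923
c = 2·arcsin(√a) = 0.060778 rad = 3.4823°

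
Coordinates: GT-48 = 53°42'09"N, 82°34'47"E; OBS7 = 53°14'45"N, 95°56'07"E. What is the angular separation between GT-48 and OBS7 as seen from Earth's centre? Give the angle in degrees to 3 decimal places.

7.950°

GT-48: φ = +53.70250°, λ = +82.57972°
OBS7: φ = +53.24583°, λ = +95.93528°
Δφ = -0.4567°,  Δλ = 13.3556°
a = sin²(Δφ/2) + cos φ₁ cos φ₂ sin²(Δλ/2) = 0.004806
c = 2·arcsin(√a) = 0.138760 rad = 7.9504°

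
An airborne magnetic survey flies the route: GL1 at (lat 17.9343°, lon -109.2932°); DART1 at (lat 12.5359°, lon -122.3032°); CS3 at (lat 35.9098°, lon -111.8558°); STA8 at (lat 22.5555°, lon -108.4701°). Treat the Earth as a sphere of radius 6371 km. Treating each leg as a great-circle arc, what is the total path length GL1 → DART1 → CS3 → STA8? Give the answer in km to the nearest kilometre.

5841 km

GL1→DART1: c = 0.238367 rad, d = 1518.64 km
DART1→CS3: c = 0.439820 rad, d = 2802.10 km
CS3→STA8: c = 0.238663 rad, d = 1520.52 km
Total = 1518.64 + 2802.10 + 1520.52 = 5841.25 km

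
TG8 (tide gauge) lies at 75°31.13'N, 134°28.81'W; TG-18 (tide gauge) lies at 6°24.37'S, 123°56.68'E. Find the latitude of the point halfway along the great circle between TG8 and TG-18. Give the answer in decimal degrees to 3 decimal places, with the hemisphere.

41.307°N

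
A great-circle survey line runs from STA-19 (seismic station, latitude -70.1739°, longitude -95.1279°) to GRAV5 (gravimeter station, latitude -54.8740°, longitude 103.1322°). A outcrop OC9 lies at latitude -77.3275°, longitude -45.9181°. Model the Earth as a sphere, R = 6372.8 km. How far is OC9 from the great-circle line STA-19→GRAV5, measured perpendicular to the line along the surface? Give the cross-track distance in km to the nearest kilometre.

δ₁₃ = central angle STA-19→OC9 = 0.259888 rad  (haversine)
θ₁₃ = bearing STA-19→OC9 = 139.733°,  θ₁₂ = bearing STA-19→GRAV5 = 192.833°
dₓₜ = R·arcsin(sin δ₁₃ · sin(θ₁₃ − θ₁₂)) = 6372.8·arcsin(0.25697·sin(-53.099°)) = -1318.977 km
|dₓₜ| = 1318.977 km

1319 km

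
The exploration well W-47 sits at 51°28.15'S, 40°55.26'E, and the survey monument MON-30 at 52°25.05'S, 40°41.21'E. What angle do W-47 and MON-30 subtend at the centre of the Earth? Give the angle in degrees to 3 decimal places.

0.959°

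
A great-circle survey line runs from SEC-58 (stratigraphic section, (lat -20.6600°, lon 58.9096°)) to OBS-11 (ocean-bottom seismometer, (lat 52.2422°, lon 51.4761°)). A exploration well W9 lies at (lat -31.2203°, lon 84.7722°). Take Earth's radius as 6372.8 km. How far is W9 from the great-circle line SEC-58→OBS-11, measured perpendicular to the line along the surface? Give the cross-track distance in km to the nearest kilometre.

2307 km

δ₁₃ = central angle SEC-58→W9 = 0.444285 rad  (haversine)
θ₁₃ = bearing SEC-58→W9 = 119.782°,  θ₁₂ = bearing SEC-58→OBS-11 = 355.253°
dₓₜ = R·arcsin(sin δ₁₃ · sin(θ₁₃ − θ₁₂)) = 6372.8·arcsin(0.42981·sin(-235.471°)) = 2306.611 km
|dₓₜ| = 2306.611 km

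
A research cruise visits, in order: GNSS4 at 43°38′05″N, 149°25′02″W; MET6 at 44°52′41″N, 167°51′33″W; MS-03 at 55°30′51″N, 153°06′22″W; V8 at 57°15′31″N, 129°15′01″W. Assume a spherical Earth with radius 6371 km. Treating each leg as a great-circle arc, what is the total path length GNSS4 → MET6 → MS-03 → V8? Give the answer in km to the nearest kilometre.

GNSS4: φ = +43.63472°, λ = -149.41722°
MET6: φ = +44.87806°, λ = -167.85917°
MS-03: φ = +55.51417°, λ = -153.10611°
V8: φ = +57.25861°, λ = -129.25028°
GNSS4→MET6: c = 0.231050 rad, d = 1472.02 km
MET6→MS-03: c = 0.247238 rad, d = 1575.15 km
MS-03→V8: c = 0.231278 rad, d = 1473.48 km
Total = 1472.02 + 1575.15 + 1473.48 = 4520.65 km

4521 km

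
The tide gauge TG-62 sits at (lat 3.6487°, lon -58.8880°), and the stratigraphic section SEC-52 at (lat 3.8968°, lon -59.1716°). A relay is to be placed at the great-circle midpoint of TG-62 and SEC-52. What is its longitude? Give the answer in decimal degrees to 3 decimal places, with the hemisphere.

Bx = cos φ₂ cos Δλ = 0.997676,  By = cos φ₂ sin Δλ = -0.004938
φₘ = atan2(sin φ₁ + sin φ₂, √((cos φ₁ + Bx)² + By²)) = 3.77276°
λₘ = λ₁ + atan2(By, cos φ₁ + Bx) = -59.02978°

59.030°W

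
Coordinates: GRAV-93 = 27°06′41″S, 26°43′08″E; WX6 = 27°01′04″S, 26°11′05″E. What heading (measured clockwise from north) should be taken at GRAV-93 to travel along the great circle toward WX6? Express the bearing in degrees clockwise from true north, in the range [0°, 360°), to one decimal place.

281.0°

GRAV-93: φ = -27.11139°, λ = +26.71889°
WX6: φ = -27.01778°, λ = +26.18472°
Δλ = -0.5342°
y = sin Δλ · cos φ₂ = -0.008305
x = cos φ₁ sin φ₂ − sin φ₁ cos φ₂ cos Δλ = 0.001616
θ = atan2(y, x) = -78.9882° → 281.0118° (mod 360°)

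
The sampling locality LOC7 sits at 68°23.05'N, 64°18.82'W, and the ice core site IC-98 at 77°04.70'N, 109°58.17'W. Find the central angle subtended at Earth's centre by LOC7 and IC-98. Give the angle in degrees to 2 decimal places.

LOC7: φ = +68.38417°, λ = -64.31367°
IC-98: φ = +77.07833°, λ = -109.96950°
Δφ = 8.6942°,  Δλ = -45.6558°
a = sin²(Δφ/2) + cos φ₁ cos φ₂ sin²(Δλ/2) = 0.018144
c = 2·arcsin(√a) = 0.270224 rad = 15.4827°

15.48°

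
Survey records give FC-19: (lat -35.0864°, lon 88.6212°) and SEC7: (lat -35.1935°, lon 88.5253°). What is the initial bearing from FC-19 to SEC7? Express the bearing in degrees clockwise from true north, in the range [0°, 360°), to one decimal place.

Δλ = -0.0959°
y = sin Δλ · cos φ₂ = -0.001368
x = cos φ₁ sin φ₂ − sin φ₁ cos φ₂ cos Δλ = -0.001870
θ = atan2(y, x) = -143.8148° → 216.1852° (mod 360°)

216.2°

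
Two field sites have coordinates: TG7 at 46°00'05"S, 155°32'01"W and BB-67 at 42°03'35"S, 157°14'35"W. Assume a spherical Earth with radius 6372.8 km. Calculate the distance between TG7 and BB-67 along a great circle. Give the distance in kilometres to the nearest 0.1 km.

TG7: φ = -46.00139°, λ = -155.53361°
BB-67: φ = -42.05972°, λ = -157.24306°
Δφ = 3.9417°,  Δλ = -1.7094°
a = sin²(Δφ/2) + cos φ₁ cos φ₂ sin²(Δλ/2) = 0.001297
c = 2·arcsin(√a) = 0.072057 rad = 4.1286°
d = R·c = 6372.8 × 0.072057 = 459.2 km

459.2 km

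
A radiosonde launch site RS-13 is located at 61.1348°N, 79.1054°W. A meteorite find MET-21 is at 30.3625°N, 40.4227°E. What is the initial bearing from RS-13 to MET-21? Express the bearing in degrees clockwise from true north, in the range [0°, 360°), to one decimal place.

Δλ = 119.5281°
y = sin Δλ · cos φ₂ = 0.750773
x = cos φ₁ sin φ₂ − sin φ₁ cos φ₂ cos Δλ = 0.616434
θ = atan2(y, x) = 50.6117° → 50.6117° (mod 360°)

50.6°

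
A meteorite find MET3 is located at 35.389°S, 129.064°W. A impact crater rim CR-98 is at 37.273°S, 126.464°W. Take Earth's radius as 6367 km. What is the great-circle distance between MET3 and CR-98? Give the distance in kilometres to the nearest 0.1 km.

313.0 km

Δφ = -1.8840°,  Δλ = 2.6000°
a = sin²(Δφ/2) + cos φ₁ cos φ₂ sin²(Δλ/2) = 0.000604
c = 2·arcsin(√a) = 0.049166 rad = 2.8170°
d = R·c = 6367 × 0.049166 = 313.0 km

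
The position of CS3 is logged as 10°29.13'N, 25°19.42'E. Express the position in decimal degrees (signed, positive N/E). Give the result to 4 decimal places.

+10.4855°, +25.3237°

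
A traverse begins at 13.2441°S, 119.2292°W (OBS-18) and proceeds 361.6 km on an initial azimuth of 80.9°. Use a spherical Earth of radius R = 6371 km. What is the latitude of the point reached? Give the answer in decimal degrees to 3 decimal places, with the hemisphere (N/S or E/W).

12.709°S

δ = d/R = 361.6/6371 = 0.056757 rad
φ₂ = arcsin(sin φ₁ cos δ + cos φ₁ sin δ cos θ)
   = arcsin(-0.22910·0.99839 + 0.97340·0.05673·0.15816) = -12.70892°
λ₂ = λ₁ + atan2(sin θ sin δ cos φ₁, cos δ − sin φ₁ sin φ₂) = -115.93749°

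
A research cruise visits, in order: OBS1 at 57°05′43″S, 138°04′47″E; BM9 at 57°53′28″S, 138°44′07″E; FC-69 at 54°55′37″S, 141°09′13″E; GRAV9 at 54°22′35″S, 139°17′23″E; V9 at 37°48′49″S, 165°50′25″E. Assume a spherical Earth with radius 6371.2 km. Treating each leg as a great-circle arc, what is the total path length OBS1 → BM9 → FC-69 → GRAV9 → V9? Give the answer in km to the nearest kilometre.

OBS1: φ = -57.09528°, λ = +138.07972°
BM9: φ = -57.89111°, λ = +138.73528°
FC-69: φ = -54.92694°, λ = +141.15361°
GRAV9: φ = -54.37639°, λ = +139.28972°
V9: φ = -37.81361°, λ = +165.84028°
OBS1→BM9: c = 0.015190 rad, d = 96.78 km
BM9→FC-69: c = 0.056752 rad, d = 361.58 km
FC-69→GRAV9: c = 0.021131 rad, d = 134.63 km
GRAV9→V9: c = 0.427558 rad, d = 2724.06 km
Total = 96.78 + 361.58 + 134.63 + 2724.06 = 3317.04 km

3317 km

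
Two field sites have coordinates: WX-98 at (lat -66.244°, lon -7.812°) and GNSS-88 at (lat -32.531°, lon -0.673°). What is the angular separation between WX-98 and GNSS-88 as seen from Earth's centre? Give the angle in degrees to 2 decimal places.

Δφ = 33.7130°,  Δλ = 7.1390°
a = sin²(Δφ/2) + cos φ₁ cos φ₂ sin²(Δλ/2) = 0.085402
c = 2·arcsin(√a) = 0.593130 rad = 33.9838°

33.98°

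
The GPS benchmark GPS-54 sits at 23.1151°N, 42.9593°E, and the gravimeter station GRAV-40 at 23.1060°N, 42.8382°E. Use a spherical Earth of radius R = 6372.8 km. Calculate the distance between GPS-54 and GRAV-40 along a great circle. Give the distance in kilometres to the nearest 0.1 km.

Δφ = -0.0091°,  Δλ = -0.1211°
a = sin²(Δφ/2) + cos φ₁ cos φ₂ sin²(Δλ/2) = 0.000001
c = 2·arcsin(√a) = 0.001950 rad = 0.1118°
d = R·c = 6372.8 × 0.001950 = 12.4 km

12.4 km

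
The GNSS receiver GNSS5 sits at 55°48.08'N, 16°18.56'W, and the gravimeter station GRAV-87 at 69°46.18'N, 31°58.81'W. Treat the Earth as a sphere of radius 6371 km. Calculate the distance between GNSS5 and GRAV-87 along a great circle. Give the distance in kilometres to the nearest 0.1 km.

1733.6 km

GNSS5: φ = +55.80133°, λ = -16.30933°
GRAV-87: φ = +69.76967°, λ = -31.98017°
Δφ = 13.9683°,  Δλ = -15.6708°
a = sin²(Δφ/2) + cos φ₁ cos φ₂ sin²(Δλ/2) = 0.018398
c = 2·arcsin(√a) = 0.272114 rad = 15.5910°
d = R·c = 6371 × 0.272114 = 1733.6 km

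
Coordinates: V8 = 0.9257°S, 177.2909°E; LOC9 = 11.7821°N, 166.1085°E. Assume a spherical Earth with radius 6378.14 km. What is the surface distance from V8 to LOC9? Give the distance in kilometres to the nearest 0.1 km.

1878.9 km

Δφ = 12.7078°,  Δλ = -11.1824°
a = sin²(Δφ/2) + cos φ₁ cos φ₂ sin²(Δλ/2) = 0.021539
c = 2·arcsin(√a) = 0.294588 rad = 16.8787°
d = R·c = 6378.14 × 0.294588 = 1878.9 km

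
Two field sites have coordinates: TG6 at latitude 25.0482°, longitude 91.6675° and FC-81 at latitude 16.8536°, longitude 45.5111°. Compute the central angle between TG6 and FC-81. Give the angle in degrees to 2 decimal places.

43.67°

Δφ = -8.1946°,  Δλ = -46.1564°
a = sin²(Δφ/2) + cos φ₁ cos φ₂ sin²(Δλ/2) = 0.138329
c = 2·arcsin(√a) = 0.762167 rad = 43.6689°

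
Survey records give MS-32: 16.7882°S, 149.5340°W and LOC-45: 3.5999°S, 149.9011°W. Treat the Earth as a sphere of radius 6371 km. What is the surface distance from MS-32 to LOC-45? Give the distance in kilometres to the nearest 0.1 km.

Δφ = 13.1883°,  Δλ = -0.3671°
a = sin²(Δφ/2) + cos φ₁ cos φ₂ sin²(Δλ/2) = 0.013197
c = 2·arcsin(√a) = 0.230265 rad = 13.1932°
d = R·c = 6371 × 0.230265 = 1467.0 km

1467.0 km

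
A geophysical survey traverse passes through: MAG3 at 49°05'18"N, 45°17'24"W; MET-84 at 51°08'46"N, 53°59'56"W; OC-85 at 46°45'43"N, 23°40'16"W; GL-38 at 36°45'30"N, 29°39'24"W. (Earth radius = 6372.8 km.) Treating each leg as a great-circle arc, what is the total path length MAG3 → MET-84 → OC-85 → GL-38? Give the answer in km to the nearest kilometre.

4130 km

MAG3: φ = +49.08833°, λ = -45.29000°
MET-84: φ = +51.14611°, λ = -53.99889°
OC-85: φ = +46.76194°, λ = -23.67111°
GL-38: φ = +36.75833°, λ = -29.65667°
MAG3→MET-84: c = 0.103793 rad, d = 661.45 km
MET-84→OC-85: c = 0.353220 rad, d = 2251.00 km
OC-85→GL-38: c = 0.191053 rad, d = 1217.55 km
Total = 661.45 + 2251.00 + 1217.55 = 4130.00 km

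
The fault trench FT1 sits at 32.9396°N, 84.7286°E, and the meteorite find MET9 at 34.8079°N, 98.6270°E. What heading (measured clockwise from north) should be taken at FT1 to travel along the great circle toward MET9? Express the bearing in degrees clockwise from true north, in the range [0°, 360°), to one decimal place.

77.0°

Δλ = 13.8984°
y = sin Δλ · cos φ₂ = 0.197222
x = cos φ₁ sin φ₂ − sin φ₁ cos φ₂ cos Δλ = 0.045673
θ = atan2(y, x) = 76.9611° → 76.9611° (mod 360°)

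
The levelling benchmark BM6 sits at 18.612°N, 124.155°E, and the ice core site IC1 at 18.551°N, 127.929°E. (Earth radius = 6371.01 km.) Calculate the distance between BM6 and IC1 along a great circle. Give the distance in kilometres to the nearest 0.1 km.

Δφ = -0.0610°,  Δλ = 3.7740°
a = sin²(Δφ/2) + cos φ₁ cos φ₂ sin²(Δλ/2) = 0.000974
c = 2·arcsin(√a) = 0.062443 rad = 3.5777°
d = R·c = 6371.01 × 0.062443 = 397.8 km

397.8 km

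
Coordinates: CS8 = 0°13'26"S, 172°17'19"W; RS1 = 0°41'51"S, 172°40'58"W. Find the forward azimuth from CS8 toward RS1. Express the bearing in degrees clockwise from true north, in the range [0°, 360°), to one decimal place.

219.8°

CS8: φ = -0.22389°, λ = -172.28861°
RS1: φ = -0.69750°, λ = -172.68278°
Δλ = -0.3942°
y = sin Δλ · cos φ₂ = -0.006879
x = cos φ₁ sin φ₂ − sin φ₁ cos φ₂ cos Δλ = -0.008266
θ = atan2(y, x) = -140.2331° → 219.7669° (mod 360°)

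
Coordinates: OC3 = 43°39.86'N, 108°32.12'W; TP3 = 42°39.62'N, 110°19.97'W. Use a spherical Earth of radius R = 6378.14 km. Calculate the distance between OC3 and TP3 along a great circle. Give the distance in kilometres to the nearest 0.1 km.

OC3: φ = +43.66433°, λ = -108.53533°
TP3: φ = +42.66033°, λ = -110.33283°
Δφ = -1.0040°,  Δλ = -1.7975°
a = sin²(Δφ/2) + cos φ₁ cos φ₂ sin²(Δλ/2) = 0.000208
c = 2·arcsin(√a) = 0.028821 rad = 1.6513°
d = R·c = 6378.14 × 0.028821 = 183.8 km

183.8 km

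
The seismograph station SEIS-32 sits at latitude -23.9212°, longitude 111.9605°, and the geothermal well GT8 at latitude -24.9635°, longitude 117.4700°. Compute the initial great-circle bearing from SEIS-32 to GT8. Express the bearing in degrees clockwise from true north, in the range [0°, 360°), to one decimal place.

102.9°

Δλ = 5.5095°
y = sin Δλ · cos φ₂ = 0.087041
x = cos φ₁ sin φ₂ − sin φ₁ cos φ₂ cos Δλ = -0.019889
θ = atan2(y, x) = 102.8710° → 102.8710° (mod 360°)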